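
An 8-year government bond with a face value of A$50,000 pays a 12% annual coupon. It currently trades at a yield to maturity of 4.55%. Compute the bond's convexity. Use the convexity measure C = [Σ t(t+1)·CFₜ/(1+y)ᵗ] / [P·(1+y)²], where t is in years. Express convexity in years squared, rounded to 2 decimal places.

With y = 0.0455:
  t   CF        PV=CF/(1+0.0455)^t    t·PV        t(t+1)·PV
  1     6,000.00     5,738.8809     5,738.8809      11,477.7618
  2     6,000.00     5,489.1257    10,978.2514      32,934.7542
  3     6,000.00     5,250.2398    15,750.7194      63,002.8775
  4     6,000.00     5,021.7502    20,087.0006     100,435.0031
  5     6,000.00     4,803.2044    24,016.0218     144,096.1307
  6     6,000.00     4,594.1696    27,565.0178     192,955.1249
  7     6,000.00     4,394.2321    30,759.6246     246,076.9965
  8    56,000.00    39,227.9605   313,823.6843   2,824,413.1590
  Σ                 74,519.5632   448,719.2008   3,615,391.8077
P = 74,519.5632.
Convexity = Σ t(t+1)·PV / [P·(1+y)²] = 3,615,391.8077 / (74,519.5632 × 1.093070) = 44.38508.

44.39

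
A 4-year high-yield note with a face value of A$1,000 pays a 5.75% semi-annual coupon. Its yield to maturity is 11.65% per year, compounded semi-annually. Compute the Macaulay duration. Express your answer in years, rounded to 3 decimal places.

3.582 years

Periodic yield y = 0.05825. Discount each cash flow and weight by its period:
  t   CF        PV=CF/(1+0.05825)^t    t·PV
  1        28.75        27.1675        27.1675
  2        28.75        25.6721        51.3442
  3        28.75        24.2590        72.7770
  4        28.75        22.9237        91.6948
  5        28.75        21.6619       108.3095
  6        28.75        20.4695       122.8173
  7        28.75        19.3428       135.3998
  8     1,028.75       654.0390     5,232.3118
  Σ                    815.5355     5,841.8219
Price P = Σ PV = 815.5355.
Macaulay duration = Σ(t·PV) / P = 5,841.8219 / 815.5355 = 7.16317 half-year periods.
In years: 7.16317 / 2 = 3.58159 years.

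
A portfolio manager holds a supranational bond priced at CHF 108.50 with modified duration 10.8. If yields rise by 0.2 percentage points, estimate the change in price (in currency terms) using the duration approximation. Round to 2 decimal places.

Duration approximation: ΔP/P ≈ -D_mod · Δy = -10.8 × (+0.002) = -0.021600.
ΔP ≈ 108.50 × (-0.021600) = -2.34360.

-CHF 2.34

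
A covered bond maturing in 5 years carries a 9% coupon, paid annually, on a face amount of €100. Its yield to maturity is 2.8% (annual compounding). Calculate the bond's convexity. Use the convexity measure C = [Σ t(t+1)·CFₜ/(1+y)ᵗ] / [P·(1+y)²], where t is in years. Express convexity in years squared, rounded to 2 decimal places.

With y = 0.028:
  t   CF        PV=CF/(1+0.028)^t    t·PV        t(t+1)·PV
  1         9.00         8.7549         8.7549          17.5097
  2         9.00         8.5164        17.0328          51.0984
  3         9.00         8.2844        24.8533          99.4133
  4         9.00         8.0588        32.2352         161.1759
  5       109.00        94.9426       474.7128       2,848.2767
  Σ                    128.5571       557.5890       3,177.4740
P = 128.5571.
Convexity = Σ t(t+1)·PV / [P·(1+y)²] = 3,177.4740 / (128.5571 × 1.056784) = 23.38836.

23.39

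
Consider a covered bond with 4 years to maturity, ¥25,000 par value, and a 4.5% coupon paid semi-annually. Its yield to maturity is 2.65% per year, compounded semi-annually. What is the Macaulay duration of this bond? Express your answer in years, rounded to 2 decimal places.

Periodic yield y = 0.01325. Discount each cash flow and weight by its period:
  t   CF        PV=CF/(1+0.01325)^t    t·PV
  1       562.50       555.1443       555.1443
  2       562.50       547.8849     1,095.7697
  3       562.50       540.7203     1,622.1610
  4       562.50       533.6495     2,134.5979
  5       562.50       526.6711     2,633.3554
  6       562.50       519.7839     3,118.7036
  7       562.50       512.9869     3,590.9080
  8    25,562.50    23,007.5527   184,060.4218
  Σ                 26,744.3936   198,811.0617
Price P = Σ PV = 26,744.3936.
Macaulay duration = Σ(t·PV) / P = 198,811.0617 / 26,744.3936 = 7.43375 half-year periods.
In years: 7.43375 / 2 = 3.71687 years.

3.72 years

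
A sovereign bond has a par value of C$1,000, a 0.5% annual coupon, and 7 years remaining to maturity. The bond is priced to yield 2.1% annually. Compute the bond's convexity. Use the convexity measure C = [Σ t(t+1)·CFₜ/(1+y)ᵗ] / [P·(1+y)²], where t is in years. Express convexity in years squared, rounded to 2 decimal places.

52.59

With y = 0.021:
  t   CF        PV=CF/(1+0.021)^t    t·PV        t(t+1)·PV
  1         5.00         4.8972         4.8972           9.7943
  2         5.00         4.7964         9.5929          28.7786
  3         5.00         4.6978        14.0933          56.3734
  4         5.00         4.6012        18.4046          92.0231
  5         5.00         4.5065        22.5326         135.1956
  6         5.00         4.4138        26.4830         185.3808
  7     1,005.00       868.9322     6,082.5251      48,660.2005
  Σ                    896.8450     6,178.5286      49,167.7464
P = 896.8450.
Convexity = Σ t(t+1)·PV / [P·(1+y)²] = 49,167.7464 / (896.8450 × 1.042441) = 52.59100.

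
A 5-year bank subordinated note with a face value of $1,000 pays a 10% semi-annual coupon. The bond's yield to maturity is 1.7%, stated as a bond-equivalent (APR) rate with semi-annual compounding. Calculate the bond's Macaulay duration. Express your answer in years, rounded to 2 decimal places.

Periodic yield y = 0.0085. Discount each cash flow and weight by its period:
  t   CF        PV=CF/(1+0.0085)^t    t·PV
  1        50.00        49.5786        49.5786
  2        50.00        49.1607        98.3214
  3        50.00        48.7464       146.2391
  4        50.00        48.3355       193.3421
  5        50.00        47.9281       239.6407
  6        50.00        47.5242       285.1451
  7        50.00        47.1236       329.8654
  8        50.00        46.7264       373.8116
  9        50.00        46.3326       416.9936
  10    1,050.00       964.7844     9,647.8440
  Σ                  1,396.2406    11,780.7815
Price P = Σ PV = 1,396.2406.
Macaulay duration = Σ(t·PV) / P = 11,780.7815 / 1,396.2406 = 8.43750 half-year periods.
In years: 8.43750 / 2 = 4.21875 years.

4.22 years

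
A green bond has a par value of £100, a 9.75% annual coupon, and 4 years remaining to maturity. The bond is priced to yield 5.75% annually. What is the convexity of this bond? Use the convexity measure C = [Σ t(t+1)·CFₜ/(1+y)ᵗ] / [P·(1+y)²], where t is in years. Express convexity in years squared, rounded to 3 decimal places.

With y = 0.0575:
  t   CF        PV=CF/(1+0.0575)^t    t·PV        t(t+1)·PV
  1         9.75         9.2199         9.2199          18.4397
  2         9.75         8.7185        17.4371          52.3113
  3         9.75         8.2445        24.7335          98.9338
  4       109.75        87.7573       351.0290       1,755.1451
  Σ                    113.9401       402.4194       1,924.8299
P = 113.9401.
Convexity = Σ t(t+1)·PV / [P·(1+y)²] = 1,924.8299 / (113.9401 × 1.118306) = 15.10619.

15.106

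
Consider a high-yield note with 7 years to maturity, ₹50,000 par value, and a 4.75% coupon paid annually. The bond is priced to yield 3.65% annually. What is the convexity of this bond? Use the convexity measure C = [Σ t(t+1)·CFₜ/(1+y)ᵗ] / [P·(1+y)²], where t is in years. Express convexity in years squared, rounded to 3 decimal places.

With y = 0.0365:
  t   CF        PV=CF/(1+0.0365)^t    t·PV        t(t+1)·PV
  1     2,375.00     2,291.3652     2,291.3652       4,582.7303
  2     2,375.00     2,210.6755     4,421.3510      13,264.0531
  3     2,375.00     2,132.8273     6,398.4820      25,593.9278
  4     2,375.00     2,057.7205     8,230.8821      41,154.4104
  5     2,375.00     1,985.2586     9,926.2929      59,557.7574
  6     2,375.00     1,915.3484    11,492.0902      80,444.6313
  7    52,375.00    40,751.0582   285,257.4076   2,282,059.2604
  Σ                 53,344.2537   328,017.8709   2,506,656.7708
P = 53,344.2537.
Convexity = Σ t(t+1)·PV / [P·(1+y)²] = 2,506,656.7708 / (53,344.2537 × 1.074332) = 43.73898.

43.739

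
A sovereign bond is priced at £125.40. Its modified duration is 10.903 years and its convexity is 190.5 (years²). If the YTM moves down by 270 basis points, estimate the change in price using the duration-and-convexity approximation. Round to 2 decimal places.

+£45.62

Duration effect: -D_mod·Δy = -10.903 × (-0.027) = +0.294381
Convexity effect: ½·C·(Δy)² = 0.5 × 190.5 × (-0.027)² = +0.06943725
ΔP/P ≈ +0.294381 + 0.06943725 = +0.36381825
ΔP ≈ 125.40 × (+0.36381825) = +45.62280855.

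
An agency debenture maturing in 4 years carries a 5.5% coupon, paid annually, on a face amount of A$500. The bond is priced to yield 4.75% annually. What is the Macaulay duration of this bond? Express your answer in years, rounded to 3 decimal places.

Periodic yield y = 0.0475. Discount each cash flow and weight by its year:
  t   CF        PV=CF/(1+0.0475)^t    t·PV
  1        27.50        26.2530        26.2530
  2        27.50        25.0625        50.1250
  3        27.50        23.9260        71.7781
  4       527.50       438.1334     1,752.5335
  Σ                    513.3749     1,900.6896
Price P = Σ PV = 513.3749.
Macaulay duration = Σ(t·PV) / P = 1,900.6896 / 513.3749 = 3.70234 years.

3.702 years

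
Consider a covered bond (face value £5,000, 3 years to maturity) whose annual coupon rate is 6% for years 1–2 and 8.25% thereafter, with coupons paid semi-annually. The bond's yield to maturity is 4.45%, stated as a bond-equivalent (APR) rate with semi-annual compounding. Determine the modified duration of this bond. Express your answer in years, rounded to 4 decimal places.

Periodic yield y = 0.02225. First find Macaulay duration:
  t   CF        PV=CF/(1+0.02225)^t    t·PV
  1       150.00       146.7351       146.7351
  2       150.00       143.5413       287.0827
  3       150.00       140.4171       421.2512
  4       150.00       137.3608       549.4432
  5       206.25       184.7602       923.8009
  6     5,206.25     4,562.2839    27,373.7032
  Σ                  5,315.0984    29,702.0163
P = 5,315.0984; Macaulay duration = 29,702.0163 / 5,315.0984 = 5.58823 half-year periods = 2.79412 years.
Modified duration = D_Mac / (1 + y) = 2.79412 / 1.02225 = 2.73330 years.

2.7333 years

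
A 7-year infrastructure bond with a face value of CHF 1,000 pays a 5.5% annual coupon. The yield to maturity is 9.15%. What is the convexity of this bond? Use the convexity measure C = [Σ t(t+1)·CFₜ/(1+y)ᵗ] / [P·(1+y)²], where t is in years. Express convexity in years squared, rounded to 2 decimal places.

With y = 0.0915:
  t   CF        PV=CF/(1+0.0915)^t    t·PV        t(t+1)·PV
  1        55.00        50.3894        50.3894         100.7787
  2        55.00        46.1653        92.3305         276.9915
  3        55.00        42.2952       126.8857         507.5429
  4        55.00        38.7496       154.9986         774.9929
  5        55.00        35.5013       177.5064       1,065.0383
  6        55.00        32.5252       195.1513       1,366.0593
  7     1,055.00       571.5922     4,001.1453      32,009.1621
  Σ                    817.2182     4,798.4072      36,100.5658
P = 817.2182.
Convexity = Σ t(t+1)·PV / [P·(1+y)²] = 36,100.5658 / (817.2182 × 1.191372) = 37.07904.

37.08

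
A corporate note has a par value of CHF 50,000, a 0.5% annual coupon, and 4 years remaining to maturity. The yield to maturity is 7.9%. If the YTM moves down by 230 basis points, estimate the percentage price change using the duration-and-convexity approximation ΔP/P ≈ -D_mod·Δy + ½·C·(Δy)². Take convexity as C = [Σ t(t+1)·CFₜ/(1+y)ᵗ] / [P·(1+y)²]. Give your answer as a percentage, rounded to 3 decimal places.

+8.901%

With y = 0.079:
  t   CF        PV=CF/(1+0.079)^t    t·PV        t(t+1)·PV
  1       250.00       231.6960       231.6960         463.3920
  2       250.00       214.7322       429.4643       1,288.3930
  3       250.00       199.0104       597.0311       2,388.1243
  4    50,250.00    37,072.3646   148,289.4583     741,447.2915
  Σ                 37,717.8031   149,547.6497     745,587.2008
P = 37,717.8031; D_Mac = 3.96491 yrs; D_mod = 3.67461 yrs; C = 16.97888.
Duration effect: -3.67461 × (-0.023) = +0.084516
Convexity effect: 0.5 × 16.97888 × (-0.023)² = +0.0044909
ΔP/P ≈ +0.084516 + 0.0044909 = +0.089007 = +8.9007%.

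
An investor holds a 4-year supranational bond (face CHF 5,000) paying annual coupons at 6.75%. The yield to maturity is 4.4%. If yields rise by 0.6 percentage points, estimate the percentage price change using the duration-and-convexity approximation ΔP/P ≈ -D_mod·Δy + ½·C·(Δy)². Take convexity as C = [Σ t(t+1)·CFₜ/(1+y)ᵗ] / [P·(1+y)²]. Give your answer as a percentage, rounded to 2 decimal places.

With y = 0.044:
  t   CF        PV=CF/(1+0.044)^t    t·PV        t(t+1)·PV
  1       337.50       323.2759       323.2759         646.5517
  2       337.50       309.6512       619.3024       1,857.9073
  3       337.50       296.6008       889.8023       3,559.2093
  4     5,337.50     4,492.9946    17,971.9783      89,859.8913
  Σ                  5,422.5224    19,804.3589      95,923.5596
P = 5,422.5224; D_Mac = 3.65224 yrs; D_mod = 3.49832 yrs; C = 16.23016.
Duration effect: -3.49832 × (+0.006) = -0.020990
Convexity effect: 0.5 × 16.23016 × (0.006)² = +0.0002921
ΔP/P ≈ -0.020990 + 0.0002921 = -0.020698 = -2.0698%.

-2.07%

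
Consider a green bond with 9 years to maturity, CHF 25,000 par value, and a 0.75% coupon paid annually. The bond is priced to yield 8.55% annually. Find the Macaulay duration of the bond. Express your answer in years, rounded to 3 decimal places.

Periodic yield y = 0.0855. Discount each cash flow and weight by its year:
  t   CF        PV=CF/(1+0.0855)^t    t·PV
  1       187.50       172.7315       172.7315
  2       187.50       159.1262       318.2523
  3       187.50       146.5925       439.7775
  4       187.50       135.0461       540.1843
  5       187.50       124.4091       622.0455
  6       187.50       114.6099       687.6597
  7       187.50       105.5826       739.0784
  8       187.50        97.2664       778.1309
  9    25,187.50    12,036.9543   108,332.5891
  Σ                 13,092.3186   112,630.4492
Price P = Σ PV = 13,092.3186.
Macaulay duration = Σ(t·PV) / P = 112,630.4492 / 13,092.3186 = 8.60279 years.

8.603 years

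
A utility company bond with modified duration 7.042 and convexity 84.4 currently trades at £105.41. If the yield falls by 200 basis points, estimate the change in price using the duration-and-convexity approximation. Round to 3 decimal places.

Duration effect: -D_mod·Δy = -7.042 × (-0.02) = +0.140840
Convexity effect: ½·C·(Δy)² = 0.5 × 84.4 × (-0.02)² = +0.0168800
ΔP/P ≈ +0.140840 + 0.0168800 = +0.157720
ΔP ≈ 105.41 × (+0.157720) = +16.6252652.

+£16.625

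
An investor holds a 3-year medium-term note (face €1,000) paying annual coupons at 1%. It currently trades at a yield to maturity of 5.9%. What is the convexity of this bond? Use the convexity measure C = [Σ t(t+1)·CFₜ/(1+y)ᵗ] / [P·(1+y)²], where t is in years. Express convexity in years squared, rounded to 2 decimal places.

10.55

With y = 0.059:
  t   CF        PV=CF/(1+0.059)^t    t·PV        t(t+1)·PV
  1        10.00         9.4429         9.4429          18.8857
  2        10.00         8.9168        17.8336          53.5007
  3     1,010.00       850.4201     2,551.2602      10,205.0407
  Σ                    868.7797     2,578.5366      10,277.4271
P = 868.7797.
Convexity = Σ t(t+1)·PV / [P·(1+y)²] = 10,277.4271 / (868.7797 × 1.121481) = 10.54831.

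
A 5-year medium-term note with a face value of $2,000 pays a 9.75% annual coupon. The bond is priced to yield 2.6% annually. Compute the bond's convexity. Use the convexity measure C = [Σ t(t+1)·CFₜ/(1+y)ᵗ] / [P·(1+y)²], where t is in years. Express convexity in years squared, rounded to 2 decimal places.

With y = 0.026:
  t   CF        PV=CF/(1+0.026)^t    t·PV        t(t+1)·PV
  1       195.00       190.0585       190.0585         380.1170
  2       195.00       185.2422       370.4844       1,111.4531
  3       195.00       180.5479       541.6438       2,166.5752
  4       195.00       175.9726       703.8906       3,519.4530
  5     2,195.00     1,930.6241     9,653.1204      57,918.7227
  Σ                  2,662.4453    11,459.1977      65,096.3209
P = 2,662.4453.
Convexity = Σ t(t+1)·PV / [P·(1+y)²] = 65,096.3209 / (2,662.4453 × 1.052676) = 23.22635.

23.23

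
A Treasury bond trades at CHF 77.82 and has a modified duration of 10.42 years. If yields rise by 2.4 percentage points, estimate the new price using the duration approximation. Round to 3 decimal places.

Duration approximation: ΔP/P ≈ -D_mod · Δy = -10.42 × (+0.024) = -0.250080.
New price ≈ 77.82 × (1 - 0.250080) = 58.3587744.

CHF 58.359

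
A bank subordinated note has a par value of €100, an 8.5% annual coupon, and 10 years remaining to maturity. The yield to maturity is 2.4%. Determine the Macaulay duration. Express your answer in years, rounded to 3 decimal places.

Periodic yield y = 0.024. Discount each cash flow and weight by its year:
  t   CF        PV=CF/(1+0.024)^t    t·PV
  1         8.50         8.3008         8.3008
  2         8.50         8.1062        16.2125
  3         8.50         7.9162        23.7487
  4         8.50         7.7307        30.9228
  5         8.50         7.5495        37.7476
  6         8.50         7.3726        44.2354
  7         8.50         7.1998        50.3985
  8         8.50         7.0310        56.2483
  9         8.50         6.8662        61.7962
  10      108.50        85.5914       855.9141
  Σ                    153.6645     1,185.5249
Price P = Σ PV = 153.6645.
Macaulay duration = Σ(t·PV) / P = 1,185.5249 / 153.6645 = 7.71502 years.

7.715 years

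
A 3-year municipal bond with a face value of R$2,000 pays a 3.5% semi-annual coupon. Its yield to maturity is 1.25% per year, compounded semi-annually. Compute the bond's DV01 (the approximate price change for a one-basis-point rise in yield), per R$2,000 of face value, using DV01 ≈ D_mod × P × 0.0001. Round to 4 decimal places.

Periodic yield y = 0.00625.
  t   CF        PV=CF/(1+0.00625)^t    t·PV
  1        35.00        34.7826        34.7826
  2        35.00        34.5666        69.1331
  3        35.00        34.3519       103.0556
  4        35.00        34.1385       136.5540
  5        35.00        33.9265       169.6323
  6     2,035.00     1,960.3294    11,761.9764
  Σ                  2,132.0954    12,275.1341
P = 2,132.0954; D_Mac = 5.75731 half-year periods = 2.87865 yrs; D_mod = 2.86078 yrs.
DV01 ≈ 2.86078 × 2,132.0954 × 0.0001 = 0.609945.

R$0.6099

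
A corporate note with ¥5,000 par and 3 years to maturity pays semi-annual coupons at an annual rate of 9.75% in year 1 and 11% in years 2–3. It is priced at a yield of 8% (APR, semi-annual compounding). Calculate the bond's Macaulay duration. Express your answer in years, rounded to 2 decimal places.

2.67 years

Periodic yield y = 0.04. Discount each cash flow and weight by its period:
  t   CF        PV=CF/(1+0.04)^t    t·PV
  1       243.75       234.3750       234.3750
  2       243.75       225.3606       450.7212
  3       275.00       244.4740       733.4220
  4       275.00       235.0712       940.2846
  5       275.00       226.0300     1,130.1498
  6     5,275.00     4,168.9091    25,013.4547
  Σ                  5,334.2198    28,502.4073
Price P = Σ PV = 5,334.2198.
Macaulay duration = Σ(t·PV) / P = 28,502.4073 / 5,334.2198 = 5.34331 half-year periods.
In years: 5.34331 / 2 = 2.67166 years.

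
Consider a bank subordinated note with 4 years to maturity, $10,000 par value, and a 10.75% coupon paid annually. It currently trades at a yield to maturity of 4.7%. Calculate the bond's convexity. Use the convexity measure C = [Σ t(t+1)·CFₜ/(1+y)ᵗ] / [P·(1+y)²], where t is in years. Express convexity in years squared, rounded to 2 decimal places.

With y = 0.047:
  t   CF        PV=CF/(1+0.047)^t    t·PV        t(t+1)·PV
  1     1,075.00     1,026.7431     1,026.7431       2,053.4862
  2     1,075.00       980.6524     1,961.3048       5,883.9145
  3     1,075.00       936.6308     2,809.8923      11,239.5692
  4    11,075.00     9,216.3086    36,865.2344     184,326.1720
  Σ                 12,160.3349    42,663.1746     203,503.1418
P = 12,160.3349.
Convexity = Σ t(t+1)·PV / [P·(1+y)²] = 203,503.1418 / (12,160.3349 × 1.096209) = 15.26624.

15.27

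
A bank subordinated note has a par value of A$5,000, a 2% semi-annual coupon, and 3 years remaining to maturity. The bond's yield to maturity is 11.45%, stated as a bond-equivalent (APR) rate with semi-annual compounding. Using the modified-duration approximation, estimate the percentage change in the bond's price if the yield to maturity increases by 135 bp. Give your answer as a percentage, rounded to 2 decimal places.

Periodic yield y = 0.05725. Modified duration first:
  t   CF        PV=CF/(1+0.05725)^t    t·PV
  1        50.00        47.2925        47.2925
  2        50.00        44.7316        89.4632
  3        50.00        42.3094       126.9282
  4        50.00        40.0184       160.0734
  5        50.00        37.8514       189.2568
  6     5,050.00     3,615.9733    21,695.8398
  Σ                  3,828.1765    22,308.8540
P = 3,828.1765; D_Mac = 5.82754 half-year periods = 2.91377 yrs; D_mod = 2.91377/(1+0.05725) = 2.75599 yrs.
ΔP/P ≈ -D_mod · Δy = -2.75599 × (+0.0135) = -0.037206 = -3.7206%.

-3.72%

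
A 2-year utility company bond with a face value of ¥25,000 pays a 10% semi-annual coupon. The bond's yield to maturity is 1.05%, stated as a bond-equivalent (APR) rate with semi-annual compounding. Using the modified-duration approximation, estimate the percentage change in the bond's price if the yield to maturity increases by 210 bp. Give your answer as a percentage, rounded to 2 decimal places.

-3.91%

Periodic yield y = 0.00525. Modified duration first:
  t   CF        PV=CF/(1+0.00525)^t    t·PV
  1     1,250.00     1,243.4718     1,243.4718
  2     1,250.00     1,236.9776     2,473.9553
  3     1,250.00     1,230.5174     3,691.5523
  4    26,250.00    25,705.9099   102,823.6395
  Σ                 29,416.8767   110,232.6188
P = 29,416.8767; D_Mac = 3.74726 half-year periods = 1.87363 yrs; D_mod = 1.87363/(1+0.00525) = 1.86384 yrs.
ΔP/P ≈ -D_mod · Δy = -1.86384 × (+0.021) = -0.039141 = -3.9141%.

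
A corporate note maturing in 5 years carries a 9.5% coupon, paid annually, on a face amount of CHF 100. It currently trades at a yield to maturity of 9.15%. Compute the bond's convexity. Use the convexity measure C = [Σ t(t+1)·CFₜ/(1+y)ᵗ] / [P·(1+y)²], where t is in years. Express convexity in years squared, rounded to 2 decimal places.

19.93

With y = 0.0915:
  t   CF        PV=CF/(1+0.0915)^t    t·PV        t(t+1)·PV
  1         9.50         8.7036         8.7036          17.4072
  2         9.50         7.9740        15.9480          47.8440
  3         9.50         7.3055        21.9166          87.6665
  4         9.50         6.6931        26.7725         133.8624
  5       109.50        70.6798       353.3991       2,120.3945
  Σ                    101.3561       426.7398       2,407.1747
P = 101.3561.
Convexity = Σ t(t+1)·PV / [P·(1+y)²] = 2,407.1747 / (101.3561 × 1.191372) = 19.93472.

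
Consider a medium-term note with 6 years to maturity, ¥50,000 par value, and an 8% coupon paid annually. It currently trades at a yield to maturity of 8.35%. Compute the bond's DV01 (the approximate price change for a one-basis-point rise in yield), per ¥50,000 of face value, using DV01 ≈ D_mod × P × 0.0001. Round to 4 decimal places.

¥22.6296

Periodic yield y = 0.0835.
  t   CF        PV=CF/(1+0.0835)^t    t·PV
  1     4,000.00     3,691.7397     3,691.7397
  2     4,000.00     3,407.2356     6,814.4711
  3     4,000.00     3,144.6567     9,433.9702
  4     4,000.00     2,902.3135    11,609.2542
  5     4,000.00     2,678.6466    13,393.2328
  6    54,000.00    33,374.9225   200,249.5350
  Σ                 49,199.5146   245,192.2030
P = 49,199.5146; D_Mac = 4.98363 yrs; D_mod = 4.59957 yrs.
DV01 ≈ 4.59957 × 49,199.5146 × 0.0001 = 22.629645.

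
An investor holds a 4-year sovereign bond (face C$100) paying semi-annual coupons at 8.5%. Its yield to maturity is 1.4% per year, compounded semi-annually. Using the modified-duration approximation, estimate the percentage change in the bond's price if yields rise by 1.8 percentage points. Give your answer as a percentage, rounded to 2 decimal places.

-6.33%

Periodic yield y = 0.007. Modified duration first:
  t   CF        PV=CF/(1+0.007)^t    t·PV
  1         4.25         4.2205         4.2205
  2         4.25         4.1911         8.3822
  3         4.25         4.1620        12.4860
  4         4.25         4.1331        16.5322
  5         4.25         4.1043        20.5216
  6         4.25         4.0758        24.4548
  7         4.25         4.0475        28.3322
  8       104.25        98.5917       788.7335
  Σ                    127.5259       903.6630
P = 127.5259; D_Mac = 7.08611 half-year periods = 3.54306 yrs; D_mod = 3.54306/(1+0.007) = 3.51843 yrs.
ΔP/P ≈ -D_mod · Δy = -3.51843 × (+0.018) = -0.063332 = -6.3332%.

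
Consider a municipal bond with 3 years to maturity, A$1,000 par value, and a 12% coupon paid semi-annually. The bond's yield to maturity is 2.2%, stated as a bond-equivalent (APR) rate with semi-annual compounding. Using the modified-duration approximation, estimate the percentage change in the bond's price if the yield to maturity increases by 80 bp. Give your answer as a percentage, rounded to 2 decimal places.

Periodic yield y = 0.011. Modified duration first:
  t   CF        PV=CF/(1+0.011)^t    t·PV
  1        60.00        59.3472        59.3472
  2        60.00        58.7015       117.4029
  3        60.00        58.0628       174.1883
  4        60.00        57.4310       229.7241
  5        60.00        56.8062       284.0308
  6     1,060.00       992.6564     5,955.9382
  Σ                  1,283.0050     6,820.6316
P = 1,283.0050; D_Mac = 5.31614 half-year periods = 2.65807 yrs; D_mod = 2.65807/(1+0.011) = 2.62915 yrs.
ΔP/P ≈ -D_mod · Δy = -2.62915 × (+0.008) = -0.021033 = -2.1033%.

-2.10%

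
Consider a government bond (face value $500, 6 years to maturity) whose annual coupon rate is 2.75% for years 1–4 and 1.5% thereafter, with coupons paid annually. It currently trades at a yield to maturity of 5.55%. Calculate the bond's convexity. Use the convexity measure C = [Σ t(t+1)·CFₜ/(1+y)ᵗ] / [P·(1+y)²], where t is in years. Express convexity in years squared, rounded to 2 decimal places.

34.23

With y = 0.0555:
  t   CF        PV=CF/(1+0.0555)^t    t·PV        t(t+1)·PV
  1        13.75        13.0270        13.0270          26.0540
  2        13.75        12.3420        24.6840          74.0521
  3        13.75        11.6931        35.0792         140.3167
  4        13.75        11.0782        44.3129         221.5643
  5         7.50         5.7249        28.6246         171.7479
  6       507.50       367.0174     2,202.1042      15,414.7296
  Σ                    420.8826     2,347.8319      16,048.4645
P = 420.8826.
Convexity = Σ t(t+1)·PV / [P·(1+y)²] = 16,048.4645 / (420.8826 × 1.114080) = 34.22599.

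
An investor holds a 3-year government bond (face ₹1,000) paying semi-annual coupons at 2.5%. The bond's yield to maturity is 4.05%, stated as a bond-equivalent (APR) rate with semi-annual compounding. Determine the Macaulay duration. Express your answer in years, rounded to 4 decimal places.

2.9064 years

Periodic yield y = 0.02025. Discount each cash flow and weight by its period:
  t   CF        PV=CF/(1+0.02025)^t    t·PV
  1        12.50        12.2519        12.2519
  2        12.50        12.0087        24.0174
  3        12.50        11.7704        35.3111
  4        12.50        11.5368        46.1470
  5        12.50        11.3078        56.5389
  6     1,012.50       897.7500     5,386.5000
  Σ                    956.6255     5,560.7663
Price P = Σ PV = 956.6255.
Macaulay duration = Σ(t·PV) / P = 5,560.7663 / 956.6255 = 5.81290 half-year periods.
In years: 5.81290 / 2 = 2.90645 years.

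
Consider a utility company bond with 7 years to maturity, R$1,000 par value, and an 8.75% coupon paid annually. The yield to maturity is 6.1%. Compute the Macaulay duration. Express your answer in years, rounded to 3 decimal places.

5.627 years

Periodic yield y = 0.061. Discount each cash flow and weight by its year:
  t   CF        PV=CF/(1+0.061)^t    t·PV
  1        87.50        82.4694        82.4694
  2        87.50        77.7280       155.4559
  3        87.50        73.2592       219.7775
  4        87.50        69.0473       276.1891
  5        87.50        65.0775       325.3877
  6        87.50        61.3360       368.0163
  7     1,087.50       718.4914     5,029.4398
  Σ                  1,147.4087     6,456.7356
Price P = Σ PV = 1,147.4087.
Macaulay duration = Σ(t·PV) / P = 6,456.7356 / 1,147.4087 = 5.62723 years.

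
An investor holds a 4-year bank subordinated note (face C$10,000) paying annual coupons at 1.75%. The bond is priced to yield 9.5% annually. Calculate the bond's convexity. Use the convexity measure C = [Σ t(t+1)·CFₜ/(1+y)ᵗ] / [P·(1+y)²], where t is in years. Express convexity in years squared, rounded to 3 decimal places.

With y = 0.095:
  t   CF        PV=CF/(1+0.095)^t    t·PV        t(t+1)·PV
  1       175.00       159.8174       159.8174         319.6347
  2       175.00       145.9519       291.9038         875.7115
  3       175.00       133.2894       399.8683       1,599.4731
  4    10,175.00     7,077.4684    28,309.8737     141,549.3687
  Σ                  7,516.5271    29,161.4632     144,344.1880
P = 7,516.5271.
Convexity = Σ t(t+1)·PV / [P·(1+y)²] = 144,344.1880 / (7,516.5271 × 1.199025) = 16.01599.

16.016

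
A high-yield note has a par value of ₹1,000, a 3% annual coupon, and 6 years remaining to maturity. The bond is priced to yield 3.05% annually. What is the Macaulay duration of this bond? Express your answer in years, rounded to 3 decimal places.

5.579 years

Periodic yield y = 0.0305. Discount each cash flow and weight by its year:
  t   CF        PV=CF/(1+0.0305)^t    t·PV
  1        30.00        29.1121        29.1121
  2        30.00        28.2504        56.5009
  3        30.00        27.4143        82.2429
  4        30.00        26.6029       106.4117
  5        30.00        25.8155       129.0777
  6     1,030.00       860.1006     5,160.6036
  Σ                    997.2959     5,563.9488
Price P = Σ PV = 997.2959.
Macaulay duration = Σ(t·PV) / P = 5,563.9488 / 997.2959 = 5.57904 years.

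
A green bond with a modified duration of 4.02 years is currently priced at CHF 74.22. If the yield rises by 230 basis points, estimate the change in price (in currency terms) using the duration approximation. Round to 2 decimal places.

-CHF 6.86

Duration approximation: ΔP/P ≈ -D_mod · Δy = -4.02 × (+0.023) = -0.092460.
ΔP ≈ 74.22 × (-0.092460) = -6.8623812.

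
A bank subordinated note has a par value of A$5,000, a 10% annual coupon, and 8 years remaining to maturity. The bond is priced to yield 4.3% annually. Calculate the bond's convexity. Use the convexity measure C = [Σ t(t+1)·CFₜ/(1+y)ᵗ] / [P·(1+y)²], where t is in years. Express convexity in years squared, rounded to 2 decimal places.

With y = 0.043:
  t   CF        PV=CF/(1+0.043)^t    t·PV        t(t+1)·PV
  1       500.00       479.3864       479.3864         958.7728
  2       500.00       459.6226       919.2452       2,757.7357
  3       500.00       440.6736     1,322.0209       5,288.0838
  4       500.00       422.5059     1,690.0236       8,450.1179
  5       500.00       405.0871     2,025.4357      12,152.6144
  6       500.00       388.3865     2,330.3192      16,312.2341
  7       500.00       372.3744     2,606.6210      20,852.9678
  8     5,500.00     3,927.2470    31,417.9764     282,761.7876
  Σ                  6,895.2837    42,791.0284     349,534.3138
P = 6,895.2837.
Convexity = Σ t(t+1)·PV / [P·(1+y)²] = 349,534.3138 / (6,895.2837 × 1.087849) = 46.59819.

46.60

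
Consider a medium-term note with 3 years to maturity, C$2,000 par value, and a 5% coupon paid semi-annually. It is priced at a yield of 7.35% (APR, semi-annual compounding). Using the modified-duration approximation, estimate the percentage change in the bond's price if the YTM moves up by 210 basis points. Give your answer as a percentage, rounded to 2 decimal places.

-5.70%

Periodic yield y = 0.03675. Modified duration first:
  t   CF        PV=CF/(1+0.03675)^t    t·PV
  1        50.00        48.2276        48.2276
  2        50.00        46.5181        93.0362
  3        50.00        44.8692       134.6075
  4        50.00        43.2787       173.1146
  5        50.00        41.7446       208.7228
  6     2,050.00     1,650.8575     9,905.1452
  Σ                  1,875.4956    10,562.8539
P = 1,875.4956; D_Mac = 5.63203 half-year periods = 2.81602 yrs; D_mod = 2.81602/(1+0.03675) = 2.71620 yrs.
ΔP/P ≈ -D_mod · Δy = -2.71620 × (+0.021) = -0.057040 = -5.7040%.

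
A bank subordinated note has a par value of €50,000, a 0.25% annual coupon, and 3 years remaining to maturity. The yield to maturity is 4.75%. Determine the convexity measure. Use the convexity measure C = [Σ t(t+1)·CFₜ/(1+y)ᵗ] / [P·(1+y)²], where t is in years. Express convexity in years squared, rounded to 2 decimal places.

With y = 0.0475:
  t   CF        PV=CF/(1+0.0475)^t    t·PV        t(t+1)·PV
  1       125.00       119.3317       119.3317         238.6635
  2       125.00       113.9205       227.8410         683.5231
  3    50,125.00    43,610.6230   130,831.8690     523,327.4759
  Σ                 43,843.8752   131,179.0417     524,249.6624
P = 43,843.8752.
Convexity = Σ t(t+1)·PV / [P·(1+y)²] = 524,249.6624 / (43,843.8752 × 1.097256) = 10.89736.

10.90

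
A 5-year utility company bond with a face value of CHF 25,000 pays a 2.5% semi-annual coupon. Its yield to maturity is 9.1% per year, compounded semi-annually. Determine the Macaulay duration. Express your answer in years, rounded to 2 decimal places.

Periodic yield y = 0.0455. Discount each cash flow and weight by its period:
  t   CF        PV=CF/(1+0.0455)^t    t·PV
  1       312.50       298.9000       298.9000
  2       312.50       285.8920       571.7839
  3       312.50       273.4500       820.3500
  4       312.50       261.5495     1,046.1979
  5       312.50       250.1669     1,250.8345
  6       312.50       239.2797     1,435.6780
  7       312.50       228.8663     1,602.0638
  8       312.50       218.9060     1,751.2482
  9       312.50       209.3793     1,884.4135
  10   25,312.50    16,221.6366   162,216.3664
  Σ                 18,488.0262   172,877.8362
Price P = Σ PV = 18,488.0262.
Macaulay duration = Σ(t·PV) / P = 172,877.8362 / 18,488.0262 = 9.35080 half-year periods.
In years: 9.35080 / 2 = 4.67540 years.

4.68 years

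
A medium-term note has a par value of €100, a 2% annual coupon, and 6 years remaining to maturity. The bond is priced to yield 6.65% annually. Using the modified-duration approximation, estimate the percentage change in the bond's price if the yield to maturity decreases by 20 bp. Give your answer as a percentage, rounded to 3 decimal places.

+1.063%

Periodic yield y = 0.0665. Modified duration first:
  t   CF        PV=CF/(1+0.0665)^t    t·PV
  1         2.00         1.8753         1.8753
  2         2.00         1.7584         3.5167
  3         2.00         1.6487         4.9462
  4         2.00         1.5459         6.1837
  5         2.00         1.4495         7.2476
  6       102.00        69.3162       415.8975
  Σ                     77.5941       439.6669
P = 77.5941; D_Mac = 5.66624 yrs; D_mod = 5.66624/(1+0.0665) = 5.31293 yrs.
ΔP/P ≈ -D_mod · Δy = -5.31293 × (-0.002) = +0.010626 = +1.0626%.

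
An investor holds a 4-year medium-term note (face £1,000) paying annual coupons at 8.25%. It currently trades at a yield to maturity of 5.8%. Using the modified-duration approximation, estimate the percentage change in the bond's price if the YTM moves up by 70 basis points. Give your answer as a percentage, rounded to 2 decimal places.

-2.37%

Periodic yield y = 0.058. Modified duration first:
  t   CF        PV=CF/(1+0.058)^t    t·PV
  1        82.50        77.9773        77.9773
  2        82.50        73.7026       147.4051
  3        82.50        69.6622       208.9865
  4     1,082.50       863.9433     3,455.7731
  Σ                  1,085.2853     3,890.1421
P = 1,085.2853; D_Mac = 3.58444 yrs; D_mod = 3.58444/(1+0.058) = 3.38794 yrs.
ΔP/P ≈ -D_mod · Δy = -3.38794 × (+0.007) = -0.023716 = -2.3716%.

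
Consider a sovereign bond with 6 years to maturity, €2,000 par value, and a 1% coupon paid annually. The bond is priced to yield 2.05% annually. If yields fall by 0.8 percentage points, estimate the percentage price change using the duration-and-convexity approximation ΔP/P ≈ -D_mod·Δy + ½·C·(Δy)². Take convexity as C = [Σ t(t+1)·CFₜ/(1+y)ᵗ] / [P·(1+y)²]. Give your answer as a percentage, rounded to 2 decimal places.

With y = 0.0205:
  t   CF        PV=CF/(1+0.0205)^t    t·PV        t(t+1)·PV
  1        20.00        19.5982        19.5982          39.1965
  2        20.00        19.2045        38.4091         115.2273
  3        20.00        18.8188        56.4563         225.8251
  4        20.00        18.4407        73.7629         368.8145
  5        20.00        18.0703        90.3514         542.1085
  6     2,020.00     1,788.4356    10,730.6138      75,114.2967
  Σ                  1,882.5682    11,009.1917      76,405.4685
P = 1,882.5682; D_Mac = 5.84796 yrs; D_mod = 5.73049 yrs; C = 38.97155.
Duration effect: -5.73049 × (-0.008) = +0.045844
Convexity effect: 0.5 × 38.97155 × (-0.008)² = +0.0012471
ΔP/P ≈ +0.045844 + 0.0012471 = +0.047091 = +4.7091%.

+4.71%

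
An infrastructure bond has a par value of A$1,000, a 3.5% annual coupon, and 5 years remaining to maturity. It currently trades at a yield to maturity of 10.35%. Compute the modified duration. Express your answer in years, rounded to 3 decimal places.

Periodic yield y = 0.1035. First find Macaulay duration:
  t   CF        PV=CF/(1+0.1035)^t    t·PV
  1        35.00        31.7173        31.7173
  2        35.00        28.7424        57.4848
  3        35.00        26.0466        78.1398
  4        35.00        23.6036        94.4145
  5     1,035.00       632.5264     3,162.6320
  Σ                    742.6363     3,424.3884
P = 742.6363; Macaulay duration = 3,424.3884 / 742.6363 = 4.61112 years.
Modified duration = D_Mac / (1 + y) = 4.61112 / 1.1035 = 4.17864 years.

4.179 years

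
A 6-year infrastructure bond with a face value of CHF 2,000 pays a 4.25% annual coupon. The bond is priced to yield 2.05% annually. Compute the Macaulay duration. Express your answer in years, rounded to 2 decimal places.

Periodic yield y = 0.0205. Discount each cash flow and weight by its year:
  t   CF        PV=CF/(1+0.0205)^t    t·PV
  1        85.00        83.2925        83.2925
  2        85.00        81.6193       163.2386
  3        85.00        79.9797       239.9392
  4        85.00        78.3731       313.4923
  5        85.00        76.7987       383.9935
  6     2,085.00     1,845.9843    11,075.9058
  Σ                  2,246.0476    12,259.8620
Price P = Σ PV = 2,246.0476.
Macaulay duration = Σ(t·PV) / P = 12,259.8620 / 2,246.0476 = 5.45842 years.

5.46 years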